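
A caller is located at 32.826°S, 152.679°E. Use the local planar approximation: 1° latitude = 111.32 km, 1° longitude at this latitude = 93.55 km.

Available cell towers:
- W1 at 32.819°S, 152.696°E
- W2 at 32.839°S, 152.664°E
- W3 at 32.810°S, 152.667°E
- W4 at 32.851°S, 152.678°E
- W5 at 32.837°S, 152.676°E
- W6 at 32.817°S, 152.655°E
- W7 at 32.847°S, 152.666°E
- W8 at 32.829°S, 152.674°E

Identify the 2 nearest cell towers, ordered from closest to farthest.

Distances from 32.826°S, 152.679°E:
W1: √((0.007·111.32)² + (0.017·93.55)²) = √(0.60721 + 2.52921) = 1.771 km
W2: √((-0.013·111.32)² + (-0.015·93.55)²) = √(2.09427 + 1.96911) = 2.016 km
W3: √((0.016·111.32)² + (-0.012·93.55)²) = √(3.17239 + 1.26023) = 2.105 km
W4: √((-0.025·111.32)² + (-0.001·93.55)²) = √(7.74509 + 0.00875) = 2.785 km
W5: √((-0.011·111.32)² + (-0.003·93.55)²) = √(1.49945 + 0.07876) = 1.256 km
W6: √((0.009·111.32)² + (-0.024·93.55)²) = √(1.00376 + 5.04092) = 2.459 km
W7: √((-0.021·111.32)² + (-0.013·93.55)²) = √(5.46493 + 1.47902) = 2.635 km
W8: √((-0.003·111.32)² + (-0.005·93.55)²) = √(0.11153 + 0.21879) = 0.575 km
Sorted: W8 (0.575 km) < W5 (1.256 km) < W1 (1.771 km) < W2 (2.016 km) < …

W8, W5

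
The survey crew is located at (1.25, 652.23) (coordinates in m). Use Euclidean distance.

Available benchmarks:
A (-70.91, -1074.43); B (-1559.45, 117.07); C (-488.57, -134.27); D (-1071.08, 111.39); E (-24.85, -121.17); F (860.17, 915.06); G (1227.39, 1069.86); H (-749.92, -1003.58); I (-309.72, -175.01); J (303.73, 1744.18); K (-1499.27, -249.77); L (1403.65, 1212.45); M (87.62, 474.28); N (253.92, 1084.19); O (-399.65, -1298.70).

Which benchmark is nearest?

M

Distances from (1.25, 652.23):
A: 1728.17 m
B: 1649.90 m
C: 926.56 m
D: 1201.00 m
E: 773.84 m
F: 898.23 m
G: 1295.31 m
H: 1818.23 m
I: 883.76 m
J: 1133.07 m
K: 1750.76 m
L: 1510.16 m
M: 197.80 m
N: 500.43 m
O: 1991.69 m
Minimum: M at 197.80 m.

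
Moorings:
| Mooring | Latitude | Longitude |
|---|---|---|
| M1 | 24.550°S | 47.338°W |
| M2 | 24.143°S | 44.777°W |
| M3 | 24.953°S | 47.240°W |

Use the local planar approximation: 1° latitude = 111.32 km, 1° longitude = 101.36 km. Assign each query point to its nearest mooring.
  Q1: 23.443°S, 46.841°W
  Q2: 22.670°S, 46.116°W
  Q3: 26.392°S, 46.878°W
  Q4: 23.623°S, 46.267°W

Q1 at 23.443°S, 46.841°W:
  M1: √((-1.107·111.32)² + (-0.497·101.36)²) = √(15185.93851 + 2537.73332) = 133.130 km
  M2: √((-0.700·111.32)² + (2.064·101.36)²) = √(6072.14978 + 43767.58559) = 223.248 km
  M3: √((-1.510·111.32)² + (-0.399·101.36)²) = √(28255.32389 + 1635.60713) = 172.890 km
  → nearest: M1 (133.130 km)
Q2 at 22.670°S, 46.116°W:
  M1: √((-1.880·111.32)² + (-1.222·101.36)²) = √(43798.78810 + 15341.77523) = 243.188 km
  M2: √((-1.473·111.32)² + (1.339·101.36)²) = √(26887.59074 + 18420.20070) = 212.856 km
  M3: √((-2.283·111.32)² + (-1.124·101.36)²) = √(64588.94909 + 12979.73501) = 278.512 km
  → nearest: M2 (212.856 km)
Q3 at 26.392°S, 46.878°W:
  M1: √((1.842·111.32)² + (-0.460·101.36)²) = √(42046.09305 + 2173.94658) = 210.286 km
  M2: √((2.249·111.32)² + (2.101·101.36)²) = √(62679.46865 + 45350.83718) = 328.680 km
  M3: √((1.439·111.32)² + (-0.362·101.36)²) = √(25660.66950 + 1346.32635) = 164.338 km
  → nearest: M3 (164.338 km)
Q4 at 23.623°S, 46.267°W:
  M1: √((-0.927·111.32)² + (-1.071·101.36)²) = √(10648.92734 + 11784.52672) = 149.778 km
  M2: √((-0.520·111.32)² + (1.490·101.36)²) = √(3350.83530 + 22808.97350) = 161.740 km
  M3: √((-1.330·111.32)² + (-0.973·101.36)²) = √(21920.46069 + 9726.55136) = 177.896 km
  → nearest: M1 (149.778 km)

Q1→M1; Q2→M2; Q3→M3; Q4→M1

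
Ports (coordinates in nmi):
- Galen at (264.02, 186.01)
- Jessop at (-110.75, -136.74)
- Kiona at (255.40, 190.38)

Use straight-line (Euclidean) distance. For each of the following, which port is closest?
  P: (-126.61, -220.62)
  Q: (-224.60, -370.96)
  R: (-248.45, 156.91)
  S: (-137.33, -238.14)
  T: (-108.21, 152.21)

P at (-126.61, -220.62):
  Galen: 563.86 nmi
  Jessop: 85.37 nmi
  Kiona: 561.12 nmi
  → nearest: Jessop (85.37 nmi)
Q at (-224.60, -370.96):
  Galen: 740.92 nmi
  Jessop: 260.42 nmi
  Kiona: 738.58 nmi
  → nearest: Jessop (260.42 nmi)
R at (-248.45, 156.91):
  Galen: 513.30 nmi
  Jessop: 324.33 nmi
  Kiona: 504.96 nmi
  → nearest: Jessop (324.33 nmi)
S at (-137.33, -238.14):
  Galen: 583.94 nmi
  Jessop: 104.83 nmi
  Kiona: 581.26 nmi
  → nearest: Jessop (104.83 nmi)
T at (-108.21, 152.21):
  Galen: 373.76 nmi
  Jessop: 288.96 nmi
  Kiona: 365.61 nmi
  → nearest: Jessop (288.96 nmi)

P→Jessop; Q→Jessop; R→Jessop; S→Jessop; T→Jessop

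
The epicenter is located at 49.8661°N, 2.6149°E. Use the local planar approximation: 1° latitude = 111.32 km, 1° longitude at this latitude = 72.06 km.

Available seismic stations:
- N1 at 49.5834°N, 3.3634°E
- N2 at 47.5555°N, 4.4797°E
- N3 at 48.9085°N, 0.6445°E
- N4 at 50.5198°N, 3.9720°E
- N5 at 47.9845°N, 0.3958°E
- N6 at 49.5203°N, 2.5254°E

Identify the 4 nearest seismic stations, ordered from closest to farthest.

N6, N1, N4, N3

Distances from 49.8661°N, 2.6149°E:
N1: √((-0.2827·111.32)² + (0.7485·72.06)²) = √(990.371222 + 2909.190260) = 62.4465 km
N2: √((-2.3106·111.32)² + (1.8648·72.06)²) = √(66160.066541 + 18057.309281) = 290.2023 km
N3: √((-0.9576·111.32)² + (-1.9704·72.06)²) = √(11363.566822 + 20160.314984) = 177.5497 km
N4: √((0.6537·111.32)² + (1.3571·72.06)²) = √(5295.456017 + 9563.397700) = 121.8969 km
N5: √((-1.8816·111.32)² + (-2.2191·72.06)²) = √(43873.370951 + 25570.679120) = 263.5224 km
N6: √((-0.3458·111.32)² + (-0.0895·72.06)²) = √(1481.823143 + 41.594373) = 39.0310 km
Sorted: N6 (39.0310 km) < N1 (62.4465 km) < N4 (121.8969 km) < N3 (177.5497 km) < N5 (263.5224 km) < N2 (290.2023 km)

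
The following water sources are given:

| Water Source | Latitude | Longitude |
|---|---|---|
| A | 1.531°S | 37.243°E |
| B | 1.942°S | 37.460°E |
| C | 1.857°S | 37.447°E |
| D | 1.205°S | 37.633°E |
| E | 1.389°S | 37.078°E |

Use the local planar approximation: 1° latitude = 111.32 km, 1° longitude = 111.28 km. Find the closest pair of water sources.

B and C

Pairwise distances:
B–C: √((0.085·111.32)² + (-0.013·111.28)²) = √(89.53323 + 2.09277) = 9.572 km
A–E: √((0.142·111.32)² + (-0.165·111.28)²) = √(249.87516 + 337.13367) = 24.228 km
A–C: √((-0.326·111.32)² + (0.204·111.28)²) = √(1316.98733 + 515.34085) = 42.806 km
A–B: √((-0.411·111.32)² + (0.217·111.28)²) = √(2093.29309 + 583.11431) = 51.734 km
A–D: √((0.326·111.32)² + (0.390·111.28)²) = √(1316.98733 + 1883.49056) = 56.573 km
D–E: √((-0.184·111.32)² + (-0.555·111.28)²) = √(419.54837 + 3814.34701) = 65.068 km
C–E: √((0.468·111.32)² + (-0.369·111.28)²) = √(2714.17660 + 1686.11412) = 66.335 km
B–E: √((0.553·111.32)² + (-0.382·111.28)²) = √(3789.62868 + 1807.01168) = 74.811 km
C–D: √((0.652·111.32)² + (0.186·111.28)²) = √(5267.94930 + 428.41052) = 75.474 km
B–D: √((0.737·111.32)² + (0.173·111.28)²) = √(6731.02760 + 370.61794) = 84.271 km
Closest pair: B–C at 9.572 km.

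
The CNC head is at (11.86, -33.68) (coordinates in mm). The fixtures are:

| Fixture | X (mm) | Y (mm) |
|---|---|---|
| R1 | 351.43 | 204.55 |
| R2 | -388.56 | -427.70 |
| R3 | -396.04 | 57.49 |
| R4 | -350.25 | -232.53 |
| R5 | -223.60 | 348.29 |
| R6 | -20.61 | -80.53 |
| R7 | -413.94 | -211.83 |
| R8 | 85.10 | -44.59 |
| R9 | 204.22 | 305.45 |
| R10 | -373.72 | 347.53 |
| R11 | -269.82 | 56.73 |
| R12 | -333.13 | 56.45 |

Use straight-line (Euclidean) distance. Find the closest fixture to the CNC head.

R6

Distances from (11.86, -33.68):
R1: √((339.57)² + (238.23)²) = √(115307.7849 + 56753.5329) = 414.80 mm
R2: √((-400.42)² + (-394.02)²) = √(160336.1764 + 155251.7604) = 561.77 mm
R3: √((-407.90)² + (91.17)²) = √(166382.4100 + 8311.9689) = 417.96 mm
R4: √((-362.11)² + (-198.85)²) = √(131123.6521 + 39541.3225) = 413.12 mm
R5: √((-235.46)² + (381.97)²) = √(55441.4116 + 145901.0809) = 448.71 mm
R6: √((-32.47)² + (-46.85)²) = √(1054.3009 + 2194.9225) = 57.00 mm
R7: √((-425.80)² + (-178.15)²) = √(181305.6400 + 31737.4225) = 461.57 mm
R8: √((73.24)² + (-10.91)²) = √(5364.0976 + 119.0281) = 74.05 mm
R9: √((192.36)² + (339.13)²) = √(37002.3696 + 115009.1569) = 389.89 mm
R10: √((-385.58)² + (381.21)²) = √(148671.9364 + 145321.0641) = 542.21 mm
R11: √((-281.68)² + (90.41)²) = √(79343.6224 + 8173.9681) = 295.83 mm
R12: √((-344.99)² + (90.13)²) = √(119018.1001 + 8123.4169) = 356.57 mm
Minimum: R6 at 57.00 mm.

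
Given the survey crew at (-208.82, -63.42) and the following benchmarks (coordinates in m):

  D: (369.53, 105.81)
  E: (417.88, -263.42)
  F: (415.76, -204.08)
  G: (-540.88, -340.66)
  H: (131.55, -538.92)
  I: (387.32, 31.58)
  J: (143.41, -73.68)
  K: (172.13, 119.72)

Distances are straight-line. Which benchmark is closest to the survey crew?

J

Distances from (-208.82, -63.42):
D: √((578.35)² + (169.23)²) = √(334488.7225 + 28638.7929) = 602.60 m
E: √((626.70)² + (-200.00)²) = √(392752.8900 + 40000.0000) = 657.84 m
F: √((624.58)² + (-140.66)²) = √(390100.1764 + 19785.2356) = 640.22 m
G: √((-332.06)² + (-277.24)²) = √(110263.8436 + 76862.0176) = 432.58 m
H: √((340.37)² + (-475.50)²) = √(115851.7369 + 226100.2500) = 584.77 m
I: √((596.14)² + (95.00)²) = √(355382.8996 + 9025.0000) = 603.66 m
J: √((352.23)² + (-10.26)²) = √(124065.9729 + 105.2676) = 352.38 m
K: √((380.95)² + (183.14)²) = √(145122.9025 + 33540.2596) = 422.69 m
Minimum: J at 352.38 m.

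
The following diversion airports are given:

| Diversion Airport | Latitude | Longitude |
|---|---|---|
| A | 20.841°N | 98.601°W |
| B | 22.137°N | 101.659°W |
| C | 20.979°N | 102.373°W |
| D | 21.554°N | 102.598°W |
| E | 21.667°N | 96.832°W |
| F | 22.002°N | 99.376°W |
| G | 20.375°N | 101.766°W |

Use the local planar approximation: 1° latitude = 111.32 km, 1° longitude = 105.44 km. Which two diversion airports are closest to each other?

Pairwise distances:
A–B: √((1.296·111.32)² + (-3.058·105.44)²) = √(20814.04065 + 103964.66456) = 353.240 km
A–C: √((0.138·111.32)² + (-3.772·105.44)²) = √(235.99596 + 158180.94386) = 398.016 km
A–D: √((0.713·111.32)² + (-3.997·105.44)²) = √(6299.78104 + 177614.77541) = 428.853 km
A–E: √((0.826·111.32)² + (1.769·105.44)²) = √(8454.86135 + 34790.96383) = 207.956 km
A–F: √((1.161·111.32)² + (-0.775·105.44)²) = √(16703.62898 + 6677.50466) = 152.909 km
A–G: √((-0.466·111.32)² + (-3.165·105.44)²) = √(2691.02808 + 111367.43655) = 337.725 km
B–C: √((-1.158·111.32)² + (-0.714·105.44)²) = √(16617.41684 + 5667.70475) = 149.282 km
B–D: √((-0.583·111.32)² + (-0.939·105.44)²) = √(4211.95289 + 9802.61575) = 118.383 km
B–E: √((-0.470·111.32)² + (4.827·105.44)²) = √(2737.42426 + 259039.14153) = 511.641 km
B–F: √((-0.135·111.32)² + (2.283·105.44)²) = √(225.84680 + 57945.88731) = 241.188 km
B–G: √((-1.762·111.32)² + (-0.107·105.44)²) = √(38473.19055 + 127.28533) = 196.470 km
C–D: √((0.575·111.32)² + (-0.225·105.44)²) = √(4097.15208 + 562.82818) = 68.264 km
C–E: √((0.688·111.32)² + (5.541·105.44)²) = √(5865.74625 + 341339.92979) = 589.242 km
C–F: √((1.023·111.32)² + (2.997·105.44)²) = √(12968.73639 + 99858.32577) = 335.897 km
C–G: √((-0.604·111.32)² + (0.607·105.44)²) = √(4520.85182 + 4096.26624) = 92.828 km
D–E: √((0.113·111.32)² + (5.766·105.44)²) = √(158.23527 + 369623.92173) = 608.097 km
D–F: √((0.448·111.32)² + (3.222·105.44)²) = √(2487.15255 + 115414.89656) = 343.369 km
D–G: √((-1.179·111.32)² + (0.832·105.44)²) = √(17225.58601 + 7695.86511) = 157.865 km
E–F: √((0.335·111.32)² + (-2.544·105.44)²) = √(1390.70818 + 71952.35425) = 270.819 km
E–G: √((-1.292·111.32)² + (-4.934·105.44)²) = √(20685.75719 + 270650.65646) = 539.756 km
F–G: √((-1.627·111.32)² + (-2.390·105.44)²) = √(32803.59952 + 63504.80640) = 310.336 km
Closest pair: C–D at 68.264 km.

C and D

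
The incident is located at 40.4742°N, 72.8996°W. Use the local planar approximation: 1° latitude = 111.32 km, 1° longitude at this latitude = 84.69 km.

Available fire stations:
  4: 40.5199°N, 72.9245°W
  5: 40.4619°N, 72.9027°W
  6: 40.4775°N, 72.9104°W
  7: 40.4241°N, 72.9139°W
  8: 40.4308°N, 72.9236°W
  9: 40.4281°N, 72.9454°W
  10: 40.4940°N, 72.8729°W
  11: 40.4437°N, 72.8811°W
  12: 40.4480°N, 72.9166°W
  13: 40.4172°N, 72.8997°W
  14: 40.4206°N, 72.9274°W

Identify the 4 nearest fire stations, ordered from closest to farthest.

Distances from 40.4742°N, 72.8996°W:
4: √((0.0457·111.32)² + (-0.0249·84.69)²) = √(25.880865 + 4.446957) = 5.5071 km
5: √((-0.0123·111.32)² + (-0.0031·84.69)²) = √(1.874807 + 0.068927) = 1.3942 km
6: √((0.0033·111.32)² + (-0.0108·84.69)²) = √(0.134950 + 0.836588) = 0.9857 km
7: √((-0.0501·111.32)² + (-0.0143·84.69)²) = √(31.104401 + 1.466683) = 5.7071 km
8: √((-0.0434·111.32)² + (-0.0240·84.69)²) = √(23.341344 + 4.131300) = 5.2414 km
9: √((-0.0461·111.32)² + (-0.0458·84.69)²) = √(26.335905 + 15.045105) = 6.4328 km
10: √((0.0198·111.32)² + (0.0267·84.69)²) = √(4.858216 + 5.113129) = 3.1577 km
11: √((-0.0305·111.32)² + (0.0185·84.69)²) = √(11.527790 + 2.454753) = 3.7393 km
12: √((-0.0262·111.32)² + (-0.0170·84.69)²) = √(8.506462 + 2.072822) = 3.2526 km
13: √((-0.0570·111.32)² + (-0.0001·84.69)²) = √(40.262071 + 0.000072) = 6.3452 km
14: √((-0.0536·111.32)² + (-0.0278·84.69)²) = √(35.602129 + 5.543115) = 6.4145 km
Sorted: 6 (0.9857 km) < 5 (1.3942 km) < 10 (3.1577 km) < 12 (3.2526 km) < 11 (3.7393 km) < 8 (5.2414 km) < …

6, 5, 10, 12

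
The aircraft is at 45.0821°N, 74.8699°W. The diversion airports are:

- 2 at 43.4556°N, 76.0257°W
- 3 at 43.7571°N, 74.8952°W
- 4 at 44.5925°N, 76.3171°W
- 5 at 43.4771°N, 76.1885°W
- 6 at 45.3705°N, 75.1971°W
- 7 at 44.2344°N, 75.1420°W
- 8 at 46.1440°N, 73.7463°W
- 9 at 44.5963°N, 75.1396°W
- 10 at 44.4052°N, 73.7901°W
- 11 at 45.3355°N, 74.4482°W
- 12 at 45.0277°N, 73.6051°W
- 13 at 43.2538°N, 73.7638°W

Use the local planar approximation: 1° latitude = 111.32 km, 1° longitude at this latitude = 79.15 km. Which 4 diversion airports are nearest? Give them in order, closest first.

Distances from 45.0821°N, 74.8699°W:
2: √((-1.6265·111.32)² + (-1.1558·79.15)²) = √(32783.440602 + 8368.877650) = 202.8603 km
3: √((-1.3250·111.32)² + (-0.0253·79.15)²) = √(21755.955001 + 4.009986) = 147.5126 km
4: √((-0.4896·111.32)² + (-1.4472·79.15)²) = √(2970.497653 + 13120.758625) = 126.8513 km
5: √((-1.6050·111.32)² + (-1.3186·79.15)²) = √(31922.468626 + 10892.510348) = 206.9178 km
6: √((0.2884·111.32)² + (-0.3272·79.15)²) = √(1030.710992 + 670.700188) = 41.2482 km
7: √((-0.8477·111.32)² + (-0.2721·79.15)²) = √(8904.935162 + 463.830093) = 96.7924 km
8: √((1.0619·111.32)² + (1.1236·79.15)²) = √(13973.771486 + 7909.067817) = 147.9285 km
9: √((-0.4858·111.32)² + (-0.2697·79.15)²) = √(2924.565930 + 455.683949) = 58.1399 km
10: √((-0.6769·111.32)² + (1.0798·79.15)²) = √(5678.000462 + 7304.466214) = 113.9406 km
11: √((0.2534·111.32)² + (0.4217·79.15)²) = √(795.718795 + 1114.061178) = 43.7010 km
12: √((-0.0544·111.32)² + (1.2648·79.15)²) = √(36.672811 + 10021.795864) = 100.2919 km
13: √((-1.8283·111.32)² + (1.1061·79.15)²) = √(41422.977587 + 7664.619911) = 221.5572 km
Sorted: 6 (41.2482 km) < 11 (43.7010 km) < 9 (58.1399 km) < 7 (96.7924 km) < 12 (100.2919 km) < 10 (113.9406 km) < …

6, 11, 9, 7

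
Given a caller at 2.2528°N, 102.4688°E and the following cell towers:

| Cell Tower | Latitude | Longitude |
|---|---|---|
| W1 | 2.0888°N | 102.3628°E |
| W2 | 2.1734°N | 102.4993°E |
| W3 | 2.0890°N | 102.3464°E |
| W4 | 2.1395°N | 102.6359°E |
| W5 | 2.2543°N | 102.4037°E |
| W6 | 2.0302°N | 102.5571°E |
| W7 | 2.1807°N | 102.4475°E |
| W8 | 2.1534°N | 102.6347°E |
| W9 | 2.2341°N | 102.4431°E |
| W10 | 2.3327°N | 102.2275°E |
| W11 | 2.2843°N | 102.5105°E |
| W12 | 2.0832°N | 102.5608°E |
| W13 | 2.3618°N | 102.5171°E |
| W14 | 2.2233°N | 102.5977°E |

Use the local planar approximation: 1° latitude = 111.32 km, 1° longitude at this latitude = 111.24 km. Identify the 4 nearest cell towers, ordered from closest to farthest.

W9, W11, W5, W7

Distances from 2.2528°N, 102.4688°E:
W1: √((-0.1640·111.32)² + (-0.1060·111.24)²) = √(333.299062 + 139.038057) = 21.7333 km
W2: √((-0.0794·111.32)² + (0.0305·111.24)²) = √(78.124527 + 11.511228) = 9.4676 km
W3: √((-0.1638·111.32)² + (-0.1224·111.24)²) = √(332.486633 + 185.389356) = 22.7569 km
W4: √((-0.1133·111.32)² + (0.1671·111.24)²) = √(159.076569 + 345.521328) = 22.4633 km
W5: √((0.0015·111.32)² + (-0.0651·111.24)²) = √(0.027882 + 52.442566) = 7.2436 km
W6: √((-0.2226·111.32)² + (0.0883·111.24)²) = √(614.040074 + 96.481349) = 26.6556 km
W7: √((-0.0721·111.32)² + (-0.0213·111.24)²) = √(64.419437 + 5.614113) = 8.3686 km
W8: √((-0.0994·111.32)² + (0.1659·111.24)²) = √(122.438828 + 340.576543) = 21.5178 km
W9: √((-0.0187·111.32)² + (-0.0257·111.24)²) = √(4.333408 + 8.173126) = 3.5365 km
W10: √((0.0799·111.32)² + (-0.2413·111.24)²) = √(79.111561 + 720.504345) = 28.2775 km
W11: √((0.0315·111.32)² + (0.0417·111.24)²) = √(12.296103 + 21.517612) = 5.8150 km
W12: √((-0.1696·111.32)² + (0.0920·111.24)²) = √(356.449567 + 104.736393) = 21.4752 km
W13: √((0.1090·111.32)² + (0.0483·111.24)²) = √(147.231044 + 28.867968) = 13.2702 km
W14: √((-0.0295·111.32)² + (0.1289·111.24)²) = √(10.784262 + 205.602218) = 14.7101 km
Sorted: W9 (3.5365 km) < W11 (5.8150 km) < W5 (7.2436 km) < W7 (8.3686 km) < W2 (9.4676 km) < W13 (13.2702 km) < …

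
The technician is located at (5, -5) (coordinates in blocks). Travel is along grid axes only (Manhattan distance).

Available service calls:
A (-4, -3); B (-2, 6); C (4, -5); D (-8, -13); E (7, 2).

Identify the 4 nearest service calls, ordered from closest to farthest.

Distances from (5, -5):
A: |-9| + |2| = 9 + 2 = 11 blocks
B: |-7| + |11| = 7 + 11 = 18 blocks
C: |-1| + |0| = 1 + 0 = 1 blocks
D: |-13| + |-8| = 13 + 8 = 21 blocks
E: |2| + |7| = 2 + 7 = 9 blocks
Sorted: C (1 blocks) < E (9 blocks) < A (11 blocks) < B (18 blocks) < D (21 blocks)

C, E, A, B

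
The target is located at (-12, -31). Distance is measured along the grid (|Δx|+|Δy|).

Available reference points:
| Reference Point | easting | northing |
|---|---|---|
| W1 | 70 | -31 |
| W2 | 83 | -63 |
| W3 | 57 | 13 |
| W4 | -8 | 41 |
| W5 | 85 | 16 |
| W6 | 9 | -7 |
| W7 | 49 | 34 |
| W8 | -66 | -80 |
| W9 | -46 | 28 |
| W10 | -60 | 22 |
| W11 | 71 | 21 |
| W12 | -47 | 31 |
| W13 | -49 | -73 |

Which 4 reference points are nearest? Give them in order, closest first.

W6, W4, W13, W1

Distances from (-12, -31):
W1: 82
W2: 127
W3: 113
W4: 76
W5: 144
W6: 45
W7: 126
W8: 103
W9: 93
W10: 101
W11: 135
W12: 97
W13: 79
Sorted: W6 (45) < W4 (76) < W13 (79) < W1 (82) < W9 (93) < W12 (97) < …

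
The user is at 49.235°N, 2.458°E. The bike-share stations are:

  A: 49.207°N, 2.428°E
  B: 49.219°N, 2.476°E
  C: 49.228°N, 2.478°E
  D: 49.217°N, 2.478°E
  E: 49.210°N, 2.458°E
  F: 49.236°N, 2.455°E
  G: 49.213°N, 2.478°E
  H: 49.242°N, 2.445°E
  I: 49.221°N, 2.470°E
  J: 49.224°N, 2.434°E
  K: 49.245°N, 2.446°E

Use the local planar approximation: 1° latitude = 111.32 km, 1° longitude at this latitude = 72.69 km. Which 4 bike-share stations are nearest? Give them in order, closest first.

Distances from 49.235°N, 2.458°E:
A: 3.804 km
B: 2.210 km
C: 1.649 km
D: 2.476 km
E: 2.783 km
F: 0.245 km
G: 2.848 km
H: 1.225 km
I: 1.786 km
J: 2.131 km
K: 1.414 km
Sorted: F (0.245 km) < H (1.225 km) < K (1.414 km) < C (1.649 km) < I (1.786 km) < J (2.131 km) < …

F, H, K, C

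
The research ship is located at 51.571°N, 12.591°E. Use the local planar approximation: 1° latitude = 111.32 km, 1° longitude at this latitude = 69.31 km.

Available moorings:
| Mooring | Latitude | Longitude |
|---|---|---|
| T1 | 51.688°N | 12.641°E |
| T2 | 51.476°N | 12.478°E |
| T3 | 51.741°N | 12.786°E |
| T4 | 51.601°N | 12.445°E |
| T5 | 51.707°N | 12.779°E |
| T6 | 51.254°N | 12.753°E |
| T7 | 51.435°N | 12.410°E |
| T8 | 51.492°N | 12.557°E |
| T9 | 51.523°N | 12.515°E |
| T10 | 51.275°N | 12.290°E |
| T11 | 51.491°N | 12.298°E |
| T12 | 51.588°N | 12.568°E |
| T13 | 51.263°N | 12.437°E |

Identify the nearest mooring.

Distances from 51.571°N, 12.591°E:
T1: √((0.117·111.32)² + (0.050·69.31)²) = √(169.63604 + 12.00969) = 13.478 km
T2: √((-0.095·111.32)² + (-0.113·69.31)²) = √(111.83909 + 61.34069) = 13.160 km
T3: √((0.170·111.32)² + (0.195·69.31)²) = √(358.13292 + 182.66739) = 23.255 km
T4: √((0.030·111.32)² + (-0.146·69.31)²) = √(11.15293 + 102.39942) = 10.656 km
T5: √((0.136·111.32)² + (0.188·69.31)²) = √(229.20507 + 169.78820) = 19.975 km
T6: √((-0.317·111.32)² + (0.162·69.31)²) = √(1245.27400 + 126.07292) = 37.032 km
T7: √((-0.136·111.32)² + (-0.181·69.31)²) = √(229.20507 + 157.37978) = 19.662 km
T8: √((-0.079·111.32)² + (-0.034·69.31)²) = √(77.33936 + 5.55328) = 9.105 km
T9: √((-0.048·111.32)² + (-0.076·69.31)²) = √(28.55150 + 27.74719) = 7.503 km
T10: √((-0.296·111.32)² + (-0.301·69.31)²) = √(1085.74995 + 435.23598) = 39.000 km
T11: √((-0.080·111.32)² + (-0.293·69.31)²) = √(79.30971 + 412.40796) = 22.175 km
T12: √((0.017·111.32)² + (-0.023·69.31)²) = √(3.58133 + 2.54125) = 2.474 km
T13: √((-0.308·111.32)² + (-0.154·69.31)²) = √(1175.56820 + 113.92873) = 35.910 km
Minimum: T12 at 2.474 km.

T12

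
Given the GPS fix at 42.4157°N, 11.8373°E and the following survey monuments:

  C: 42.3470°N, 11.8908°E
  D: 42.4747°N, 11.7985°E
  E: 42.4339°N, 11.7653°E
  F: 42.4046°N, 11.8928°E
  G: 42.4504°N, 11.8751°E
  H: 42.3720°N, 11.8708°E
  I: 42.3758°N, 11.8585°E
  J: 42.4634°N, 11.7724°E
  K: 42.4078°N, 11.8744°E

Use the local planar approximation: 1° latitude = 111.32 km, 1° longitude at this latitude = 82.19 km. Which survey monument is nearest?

K

Distances from 42.4157°N, 11.8373°E:
C: √((-0.0687·111.32)² + (0.0535·82.19)²) = √(58.487071 + 19.335060) = 8.8217 km
D: √((0.0590·111.32)² + (-0.0388·82.19)²) = √(43.137048 + 10.169542) = 7.3011 km
E: √((0.0182·111.32)² + (-0.0720·82.19)²) = √(4.104773 + 35.018937) = 6.2549 km
F: √((-0.0111·111.32)² + (0.0555·82.19)²) = √(1.526836 + 20.807693) = 4.7259 km
G: √((0.0347·111.32)² + (0.0378·82.19)²) = √(14.921255 + 9.652094) = 4.9572 km
H: √((-0.0437·111.32)² + (0.0335·82.19)²) = √(23.665150 + 7.581019) = 5.5898 km
I: √((-0.0399·111.32)² + (0.0212·82.19)²) = √(19.728415 + 3.036055) = 4.7712 km
J: √((0.0477·111.32)² + (-0.0649·82.19)²) = √(28.195718 + 28.452954) = 7.5265 km
K: √((-0.0079·111.32)² + (0.0371·82.19)²) = √(0.773394 + 9.297919) = 3.1735 km
Minimum: K at 3.1735 km.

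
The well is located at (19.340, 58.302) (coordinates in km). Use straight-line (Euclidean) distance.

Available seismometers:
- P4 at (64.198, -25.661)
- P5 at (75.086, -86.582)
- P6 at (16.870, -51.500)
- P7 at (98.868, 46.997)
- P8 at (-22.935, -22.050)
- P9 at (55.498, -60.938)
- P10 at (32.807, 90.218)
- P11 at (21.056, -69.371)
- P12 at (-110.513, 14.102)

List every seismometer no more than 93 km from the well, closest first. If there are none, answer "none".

Distances from (19.340, 58.302):
P4: 95.195 km
P5: 155.238 km
P6: 109.830 km
P7: 80.327 km
P8: 90.794 km
P9: 124.602 km
P10: 34.641 km
P11: 127.685 km
P12: 137.169 km
Threshold 93 km: P10 (34.641 km), P7 (80.327 km), P8 (90.794 km) are within range.

P10, P7, P8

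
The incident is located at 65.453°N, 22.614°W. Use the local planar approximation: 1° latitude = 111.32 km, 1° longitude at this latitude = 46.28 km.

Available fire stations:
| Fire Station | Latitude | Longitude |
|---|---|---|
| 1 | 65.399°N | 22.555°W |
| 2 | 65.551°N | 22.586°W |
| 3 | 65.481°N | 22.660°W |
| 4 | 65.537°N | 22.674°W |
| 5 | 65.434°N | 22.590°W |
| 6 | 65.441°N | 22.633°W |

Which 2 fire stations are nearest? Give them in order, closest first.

6, 5

Distances from 65.453°N, 22.614°W:
1: 6.602 km
2: 10.986 km
3: 3.775 km
4: 9.754 km
5: 2.389 km
6: 1.599 km
Sorted: 6 (1.599 km) < 5 (2.389 km) < 3 (3.775 km) < 1 (6.602 km) < …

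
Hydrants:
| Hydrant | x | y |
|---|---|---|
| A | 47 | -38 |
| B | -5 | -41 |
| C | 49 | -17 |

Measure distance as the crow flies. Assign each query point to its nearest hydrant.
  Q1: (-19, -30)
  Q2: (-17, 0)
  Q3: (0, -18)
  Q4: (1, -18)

Q1 at (-19, -30):
  A: √((66)² + (-8)²) = √(4356.000 + 64.000) = 66.5
  B: √((14)² + (-11)²) = √(196.000 + 121.000) = 17.8
  C: √((68)² + (13)²) = √(4624.000 + 169.000) = 69.2
  → nearest: B (17.8)
Q2 at (-17, 0):
  A: √((64)² + (-38)²) = √(4096.000 + 1444.000) = 74.4
  B: √((12)² + (-41)²) = √(144.000 + 1681.000) = 42.7
  C: √((66)² + (-17)²) = √(4356.000 + 289.000) = 68.2
  → nearest: B (42.7)
Q3 at (0, -18):
  A: √((47)² + (-20)²) = √(2209.000 + 400.000) = 51.1
  B: √((-5)² + (-23)²) = √(25.000 + 529.000) = 23.5
  C: √((49)² + (1)²) = √(2401.000 + 1.000) = 49.0
  → nearest: B (23.5)
Q4 at (1, -18):
  A: √((46)² + (-20)²) = √(2116.000 + 400.000) = 50.2
  B: √((-6)² + (-23)²) = √(36.000 + 529.000) = 23.8
  C: √((48)² + (1)²) = √(2304.000 + 1.000) = 48.0
  → nearest: B (23.8)

Q1→B; Q2→B; Q3→B; Q4→B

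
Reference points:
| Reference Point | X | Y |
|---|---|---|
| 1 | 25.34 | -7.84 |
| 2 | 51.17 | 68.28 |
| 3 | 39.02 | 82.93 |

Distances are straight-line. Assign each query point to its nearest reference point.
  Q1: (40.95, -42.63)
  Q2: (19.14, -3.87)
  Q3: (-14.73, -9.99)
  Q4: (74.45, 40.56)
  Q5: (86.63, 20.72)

Q1→1; Q2→1; Q3→1; Q4→2; Q5→2

Q1 at (40.95, -42.63):
  1: 38.13
  2: 111.38
  3: 125.57
  → nearest: 1 (38.13)
Q2 at (19.14, -3.87):
  1: 7.36
  2: 78.94
  3: 89.05
  → nearest: 1 (7.36)
Q3 at (-14.73, -9.99):
  1: 40.13
  2: 102.32
  3: 107.35
  → nearest: 1 (40.13)
Q4 at (74.45, 40.56):
  1: 68.95
  2: 36.20
  3: 55.23
  → nearest: 2 (36.20)
Q5 at (86.63, 20.72):
  1: 67.62
  2: 59.32
  3: 78.34
  → nearest: 2 (59.32)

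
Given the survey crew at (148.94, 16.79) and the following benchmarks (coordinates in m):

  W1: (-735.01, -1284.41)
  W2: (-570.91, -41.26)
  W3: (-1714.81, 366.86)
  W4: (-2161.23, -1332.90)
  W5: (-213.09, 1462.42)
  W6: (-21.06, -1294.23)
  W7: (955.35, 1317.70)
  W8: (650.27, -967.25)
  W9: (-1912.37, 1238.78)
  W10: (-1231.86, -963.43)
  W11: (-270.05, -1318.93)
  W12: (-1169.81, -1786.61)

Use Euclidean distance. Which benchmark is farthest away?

Distances from (148.94, 16.79):
W1: 1573.05 m
W2: 722.19 m
W3: 1896.34 m
W4: 2675.55 m
W5: 1490.27 m
W6: 1322.00 m
W7: 1530.58 m
W8: 1104.39 m
W9: 2396.30 m
W10: 1693.35 m
W11: 1399.89 m
W12: 2234.13 m
Maximum: W4 at 2675.55 m.

W4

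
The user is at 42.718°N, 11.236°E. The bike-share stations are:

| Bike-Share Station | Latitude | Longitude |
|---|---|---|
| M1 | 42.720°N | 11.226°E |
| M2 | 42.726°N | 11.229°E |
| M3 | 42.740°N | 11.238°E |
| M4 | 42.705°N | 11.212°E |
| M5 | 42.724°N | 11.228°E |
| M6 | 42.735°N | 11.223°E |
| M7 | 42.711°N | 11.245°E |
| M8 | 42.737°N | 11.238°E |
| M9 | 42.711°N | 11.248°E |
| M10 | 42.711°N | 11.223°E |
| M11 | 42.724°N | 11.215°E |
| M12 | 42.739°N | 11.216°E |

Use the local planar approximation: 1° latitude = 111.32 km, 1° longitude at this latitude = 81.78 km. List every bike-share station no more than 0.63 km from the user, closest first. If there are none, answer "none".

none

Distances from 42.718°N, 11.236°E:
M1: √((0.002·111.32)² + (-0.010·81.78)²) = √(0.04957 + 0.66880) = 0.848 km
M2: √((0.008·111.32)² + (-0.007·81.78)²) = √(0.79310 + 0.32771) = 1.059 km
M3: √((0.022·111.32)² + (0.002·81.78)²) = √(5.99780 + 0.02675) = 2.454 km
M4: √((-0.013·111.32)² + (-0.024·81.78)²) = √(2.09427 + 3.85227) = 2.439 km
M5: √((0.006·111.32)² + (-0.008·81.78)²) = √(0.44612 + 0.42803) = 0.935 km
M6: √((0.017·111.32)² + (-0.013·81.78)²) = √(3.58133 + 1.13027) = 2.171 km
M7: √((-0.007·111.32)² + (0.009·81.78)²) = √(0.60721 + 0.54173) = 1.072 km
M8: √((0.019·111.32)² + (0.002·81.78)²) = √(4.47356 + 0.02675) = 2.121 km
M9: √((-0.007·111.32)² + (0.012·81.78)²) = √(0.60721 + 0.96307) = 1.253 km
M10: √((-0.007·111.32)² + (-0.013·81.78)²) = √(0.60721 + 1.13027) = 1.318 km
M11: √((0.006·111.32)² + (-0.021·81.78)²) = √(0.44612 + 2.94939) = 1.843 km
M12: √((0.021·111.32)² + (-0.020·81.78)²) = √(5.46493 + 2.67519) = 2.853 km
Threshold 0.63 km: none within range.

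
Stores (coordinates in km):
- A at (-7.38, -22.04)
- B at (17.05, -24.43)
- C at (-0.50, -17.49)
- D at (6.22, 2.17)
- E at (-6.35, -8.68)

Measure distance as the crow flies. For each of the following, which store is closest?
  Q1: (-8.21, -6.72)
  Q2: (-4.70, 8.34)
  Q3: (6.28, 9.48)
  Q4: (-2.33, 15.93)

Q1 at (-8.21, -6.72):
  A: √((0.83)² + (-15.32)²) = √(0.6889 + 234.7024) = 15.34 km
  B: √((25.26)² + (-17.71)²) = √(638.0676 + 313.6441) = 30.85 km
  C: √((7.71)² + (-10.77)²) = √(59.4441 + 115.9929) = 13.25 km
  D: √((14.43)² + (8.89)²) = √(208.2249 + 79.0321) = 16.95 km
  E: √((1.86)² + (-1.96)²) = √(3.4596 + 3.8416) = 2.70 km
  → nearest: E (2.70 km)
Q2 at (-4.70, 8.34):
  A: √((-2.68)² + (-30.38)²) = √(7.1824 + 922.9444) = 30.50 km
  B: √((21.75)² + (-32.77)²) = √(473.0625 + 1073.8729) = 39.33 km
  C: √((4.20)² + (-25.83)²) = √(17.6400 + 667.1889) = 26.17 km
  D: √((10.92)² + (-6.17)²) = √(119.2464 + 38.0689) = 12.54 km
  E: √((-1.65)² + (-17.02)²) = √(2.7225 + 289.6804) = 17.10 km
  → nearest: D (12.54 km)
Q3 at (6.28, 9.48):
  A: √((-13.66)² + (-31.52)²) = √(186.5956 + 993.5104) = 34.35 km
  B: √((10.77)² + (-33.91)²) = √(115.9929 + 1149.8881) = 35.58 km
  C: √((-6.78)² + (-26.97)²) = √(45.9684 + 727.3809) = 27.81 km
  D: √((-0.06)² + (-7.31)²) = √(0.0036 + 53.4361) = 7.31 km
  E: √((-12.63)² + (-18.16)²) = √(159.5169 + 329.7856) = 22.12 km
  → nearest: D (7.31 km)
Q4 at (-2.33, 15.93):
  A: √((-5.05)² + (-37.97)²) = √(25.5025 + 1441.7209) = 38.30 km
  B: √((19.38)² + (-40.36)²) = √(375.5844 + 1628.9296) = 44.77 km
  C: √((1.83)² + (-33.42)²) = √(3.3489 + 1116.8964) = 33.47 km
  D: √((8.55)² + (-13.76)²) = √(73.1025 + 189.3376) = 16.20 km
  E: √((-4.02)² + (-24.61)²) = √(16.1604 + 605.6521) = 24.94 km
  → nearest: D (16.20 km)

Q1→E; Q2→D; Q3→D; Q4→D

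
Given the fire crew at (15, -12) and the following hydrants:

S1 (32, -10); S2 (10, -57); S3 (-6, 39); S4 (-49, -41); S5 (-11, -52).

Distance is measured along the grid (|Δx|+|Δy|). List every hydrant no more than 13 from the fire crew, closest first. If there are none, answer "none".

Distances from (15, -12):
S1: 19
S2: 50
S3: 72
S4: 93
S5: 66
Threshold 13: none within range.

none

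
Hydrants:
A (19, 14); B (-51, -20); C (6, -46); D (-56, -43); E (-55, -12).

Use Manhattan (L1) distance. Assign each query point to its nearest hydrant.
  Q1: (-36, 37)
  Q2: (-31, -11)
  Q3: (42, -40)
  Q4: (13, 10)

Q1→E; Q2→E; Q3→C; Q4→A

Q1 at (-36, 37):
  A: 78
  B: 72
  C: 125
  D: 100
  E: 68
  → nearest: E (68)
Q2 at (-31, -11):
  A: 75
  B: 29
  C: 72
  D: 57
  E: 25
  → nearest: E (25)
Q3 at (42, -40):
  A: 77
  B: 113
  C: 42
  D: 101
  E: 125
  → nearest: C (42)
Q4 at (13, 10):
  A: 10
  B: 94
  C: 63
  D: 122
  E: 90
  → nearest: A (10)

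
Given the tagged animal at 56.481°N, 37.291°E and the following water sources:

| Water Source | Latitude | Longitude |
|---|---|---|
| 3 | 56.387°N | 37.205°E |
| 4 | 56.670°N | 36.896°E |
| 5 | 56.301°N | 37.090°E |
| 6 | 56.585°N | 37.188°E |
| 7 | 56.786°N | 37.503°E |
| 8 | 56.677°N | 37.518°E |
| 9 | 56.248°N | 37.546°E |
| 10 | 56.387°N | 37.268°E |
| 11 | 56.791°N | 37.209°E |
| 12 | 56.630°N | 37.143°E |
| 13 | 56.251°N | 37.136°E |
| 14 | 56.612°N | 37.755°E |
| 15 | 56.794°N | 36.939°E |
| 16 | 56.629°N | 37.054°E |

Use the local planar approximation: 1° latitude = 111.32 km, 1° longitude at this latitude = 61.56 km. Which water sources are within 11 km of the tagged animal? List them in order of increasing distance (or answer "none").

10

Distances from 56.481°N, 37.291°E:
3: √((-0.094·111.32)² + (-0.086·61.56)²) = √(109.49697 + 28.02813) = 11.727 km
4: √((0.189·111.32)² + (-0.395·61.56)²) = √(442.65972 + 591.27758) = 32.155 km
5: √((-0.180·111.32)² + (-0.201·61.56)²) = √(401.50541 + 153.10499) = 23.550 km
6: √((0.104·111.32)² + (-0.103·61.56)²) = √(134.03341 + 40.20422) = 13.200 km
7: √((0.305·111.32)² + (0.212·61.56)²) = √(1152.77905 + 170.32129) = 36.374 km
8: √((0.196·111.32)² + (0.227·61.56)²) = √(476.05654 + 195.27603) = 25.910 km
9: √((-0.233·111.32)² + (0.255·61.56)²) = √(672.75702 + 246.42092) = 30.318 km
10: √((-0.094·111.32)² + (-0.023·61.56)²) = √(109.49697 + 2.00472) = 10.559 km
11: √((0.310·111.32)² + (-0.082·61.56)²) = √(1190.88488 + 25.48150) = 34.876 km
12: √((0.149·111.32)² + (-0.148·61.56)²) = √(275.11795 + 83.00813) = 18.924 km
13: √((-0.230·111.32)² + (-0.155·61.56)²) = √(655.54433 + 91.04595) = 27.324 km
14: √((0.131·111.32)² + (0.464·61.56)²) = √(212.66156 + 815.89296) = 32.071 km
15: √((0.313·111.32)² + (-0.352·61.56)²) = √(1214.04580 + 469.55076) = 41.032 km
16: √((0.148·111.32)² + (-0.237·61.56)²) = √(271.43749 + 212.85993) = 22.007 km
Threshold 11 km: 10 (10.559 km) is within range.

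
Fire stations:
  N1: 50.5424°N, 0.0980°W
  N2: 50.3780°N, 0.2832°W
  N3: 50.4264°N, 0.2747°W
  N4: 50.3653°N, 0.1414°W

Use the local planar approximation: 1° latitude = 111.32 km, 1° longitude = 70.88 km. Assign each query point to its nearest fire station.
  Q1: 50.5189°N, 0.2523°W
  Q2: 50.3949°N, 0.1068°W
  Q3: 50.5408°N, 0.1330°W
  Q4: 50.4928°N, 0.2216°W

Q1 at 50.5189°N, 0.2523°W:
  N1: 11.2453 km
  N2: 15.8372 km
  N3: 10.4188 km
  N4: 18.8190 km
  → nearest: N3 (10.4188 km)
Q2 at 50.3949°N, 0.1068°W:
  N1: 16.4315 km
  N2: 12.6440 km
  N3: 12.4066 km
  N4: 4.1076 km
  → nearest: N4 (4.1076 km)
Q3 at 50.5408°N, 0.1330°W:
  N1: 2.4872 km
  N2: 21.0186 km
  N3: 16.2190 km
  N4: 19.5457 km
  → nearest: N1 (2.4872 km)
Q4 at 50.4928°N, 0.2216°W:
  N1: 10.3556 km
  N2: 13.5048 km
  N3: 8.2947 km
  N4: 15.2893 km
  → nearest: N3 (8.2947 km)

Q1→N3; Q2→N4; Q3→N1; Q4→N3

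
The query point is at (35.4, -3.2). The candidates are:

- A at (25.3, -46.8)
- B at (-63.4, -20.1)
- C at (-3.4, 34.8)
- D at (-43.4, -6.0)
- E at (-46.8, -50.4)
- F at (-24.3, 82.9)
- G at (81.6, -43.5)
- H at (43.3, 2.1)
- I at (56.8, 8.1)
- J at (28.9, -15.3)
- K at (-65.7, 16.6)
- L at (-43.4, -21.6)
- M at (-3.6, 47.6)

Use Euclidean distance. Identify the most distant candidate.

Distances from (35.4, -3.2):
A: 44.8
B: 100.2
C: 54.3
D: 78.8
E: 94.8
F: 104.8
G: 61.3
H: 9.5
I: 24.2
J: 13.7
K: 103.0
L: 80.9
M: 64.0
Maximum: F at 104.8.

F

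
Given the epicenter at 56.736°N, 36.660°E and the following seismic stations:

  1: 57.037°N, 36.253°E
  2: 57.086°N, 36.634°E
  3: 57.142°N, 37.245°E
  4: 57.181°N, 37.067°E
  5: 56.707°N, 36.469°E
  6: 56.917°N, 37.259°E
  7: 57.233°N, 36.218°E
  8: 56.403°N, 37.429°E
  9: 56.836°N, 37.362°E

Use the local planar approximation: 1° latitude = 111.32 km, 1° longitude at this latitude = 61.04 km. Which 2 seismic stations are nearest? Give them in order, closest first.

5, 2

Distances from 56.736°N, 36.660°E:
1: 41.712 km
2: 38.994 km
3: 57.600 km
4: 55.418 km
5: 12.097 km
6: 41.747 km
7: 61.554 km
8: 59.812 km
9: 44.272 km
Sorted: 5 (12.097 km) < 2 (38.994 km) < 1 (41.712 km) < 6 (41.747 km) < …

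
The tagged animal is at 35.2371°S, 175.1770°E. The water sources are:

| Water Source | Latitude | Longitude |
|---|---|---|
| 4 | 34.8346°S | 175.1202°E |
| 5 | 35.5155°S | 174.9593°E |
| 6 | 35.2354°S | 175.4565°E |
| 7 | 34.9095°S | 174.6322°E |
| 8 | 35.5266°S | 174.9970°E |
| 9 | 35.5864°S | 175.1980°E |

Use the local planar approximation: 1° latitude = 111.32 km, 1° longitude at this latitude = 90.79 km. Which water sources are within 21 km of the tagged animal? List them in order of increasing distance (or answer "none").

none

Distances from 35.2371°S, 175.1770°E:
4: 45.1021 km
5: 36.7577 km
6: 25.3765 km
7: 61.4530 km
8: 36.1339 km
9: 38.9308 km
Threshold 21 km: none within range.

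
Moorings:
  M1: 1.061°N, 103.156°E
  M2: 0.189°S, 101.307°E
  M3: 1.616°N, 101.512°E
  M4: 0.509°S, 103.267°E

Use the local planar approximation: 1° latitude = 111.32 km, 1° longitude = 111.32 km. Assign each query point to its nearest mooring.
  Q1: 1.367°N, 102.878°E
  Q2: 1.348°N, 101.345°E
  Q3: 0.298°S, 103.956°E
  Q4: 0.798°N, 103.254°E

Q1 at 1.367°N, 102.878°E:
  M1: 46.022 km
  M2: 246.145 km
  M3: 154.569 km
  M4: 213.279 km
  → nearest: M1 (46.022 km)
Q2 at 1.348°N, 101.345°E:
  M1: 204.116 km
  M2: 171.151 km
  M3: 35.152 km
  M4: 297.508 km
  → nearest: M3 (35.152 km)
Q3 at 0.298°S, 103.956°E:
  M1: 175.550 km
  M2: 295.136 km
  M3: 345.568 km
  M4: 80.215 km
  → nearest: M4 (80.215 km)
Q4 at 0.798°N, 103.254°E:
  M1: 31.244 km
  M2: 242.999 km
  M3: 214.235 km
  M4: 145.502 km
  → nearest: M1 (31.244 km)

Q1→M1; Q2→M3; Q3→M4; Q4→M1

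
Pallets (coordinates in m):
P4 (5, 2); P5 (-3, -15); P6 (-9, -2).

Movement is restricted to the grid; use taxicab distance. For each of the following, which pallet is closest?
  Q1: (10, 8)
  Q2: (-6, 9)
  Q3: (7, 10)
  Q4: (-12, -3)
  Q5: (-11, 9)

Q1 at (10, 8):
  P4: |-5| + |-6| = 5 + 6 = 11 m
  P5: |-13| + |-23| = 13 + 23 = 36 m
  P6: |-19| + |-10| = 19 + 10 = 29 m
  → nearest: P4 (11 m)
Q2 at (-6, 9):
  P4: |11| + |-7| = 11 + 7 = 18 m
  P5: |3| + |-24| = 3 + 24 = 27 m
  P6: |-3| + |-11| = 3 + 11 = 14 m
  → nearest: P6 (14 m)
Q3 at (7, 10):
  P4: |-2| + |-8| = 2 + 8 = 10 m
  P5: |-10| + |-25| = 10 + 25 = 35 m
  P6: |-16| + |-12| = 16 + 12 = 28 m
  → nearest: P4 (10 m)
Q4 at (-12, -3):
  P4: |17| + |5| = 17 + 5 = 22 m
  P5: |9| + |-12| = 9 + 12 = 21 m
  P6: |3| + |1| = 3 + 1 = 4 m
  → nearest: P6 (4 m)
Q5 at (-11, 9):
  P4: |16| + |-7| = 16 + 7 = 23 m
  P5: |8| + |-24| = 8 + 24 = 32 m
  P6: |2| + |-11| = 2 + 11 = 13 m
  → nearest: P6 (13 m)

Q1→P4; Q2→P6; Q3→P4; Q4→P6; Q5→P6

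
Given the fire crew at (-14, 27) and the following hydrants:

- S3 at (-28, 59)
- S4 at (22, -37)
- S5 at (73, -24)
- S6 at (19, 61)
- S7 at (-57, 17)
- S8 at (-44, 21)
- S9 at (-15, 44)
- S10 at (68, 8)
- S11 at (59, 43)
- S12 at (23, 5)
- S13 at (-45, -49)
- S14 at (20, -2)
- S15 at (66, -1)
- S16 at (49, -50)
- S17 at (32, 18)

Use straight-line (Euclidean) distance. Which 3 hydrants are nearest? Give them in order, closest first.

S9, S8, S3

Distances from (-14, 27):
S3: √((-14)² + (32)²) = √(196.000 + 1024.000) = 34.9
S4: √((36)² + (-64)²) = √(1296.000 + 4096.000) = 73.4
S5: √((87)² + (-51)²) = √(7569.000 + 2601.000) = 100.8
S6: √((33)² + (34)²) = √(1089.000 + 1156.000) = 47.4
S7: √((-43)² + (-10)²) = √(1849.000 + 100.000) = 44.1
S8: √((-30)² + (-6)²) = √(900.000 + 36.000) = 30.6
S9: √((-1)² + (17)²) = √(1.000 + 289.000) = 17.0
S10: √((82)² + (-19)²) = √(6724.000 + 361.000) = 84.2
S11: √((73)² + (16)²) = √(5329.000 + 256.000) = 74.7
S12: √((37)² + (-22)²) = √(1369.000 + 484.000) = 43.0
S13: √((-31)² + (-76)²) = √(961.000 + 5776.000) = 82.1
S14: √((34)² + (-29)²) = √(1156.000 + 841.000) = 44.7
S15: √((80)² + (-28)²) = √(6400.000 + 784.000) = 84.8
S16: √((63)² + (-77)²) = √(3969.000 + 5929.000) = 99.5
S17: √((46)² + (-9)²) = √(2116.000 + 81.000) = 46.9
Sorted: S9 (17.0) < S8 (30.6) < S3 (34.9) < S12 (43.0) < S7 (44.1) < …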